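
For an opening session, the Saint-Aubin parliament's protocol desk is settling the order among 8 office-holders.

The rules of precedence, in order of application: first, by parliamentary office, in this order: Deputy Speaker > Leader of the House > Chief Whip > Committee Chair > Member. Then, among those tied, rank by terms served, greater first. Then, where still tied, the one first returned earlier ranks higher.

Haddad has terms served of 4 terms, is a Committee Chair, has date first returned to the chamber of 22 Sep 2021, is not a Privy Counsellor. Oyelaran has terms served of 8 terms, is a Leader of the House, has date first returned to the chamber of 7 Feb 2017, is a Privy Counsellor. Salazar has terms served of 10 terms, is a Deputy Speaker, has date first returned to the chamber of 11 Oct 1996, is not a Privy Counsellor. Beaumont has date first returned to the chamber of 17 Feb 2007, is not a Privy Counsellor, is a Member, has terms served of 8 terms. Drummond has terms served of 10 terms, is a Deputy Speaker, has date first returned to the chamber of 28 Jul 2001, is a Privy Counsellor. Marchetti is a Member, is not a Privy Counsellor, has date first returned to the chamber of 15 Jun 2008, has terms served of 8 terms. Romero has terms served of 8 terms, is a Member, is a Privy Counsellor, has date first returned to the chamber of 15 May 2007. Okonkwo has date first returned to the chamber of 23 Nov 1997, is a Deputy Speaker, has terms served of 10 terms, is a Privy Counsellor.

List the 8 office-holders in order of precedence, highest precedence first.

Salazar, Okonkwo, Drummond, Oyelaran, Haddad, Beaumont, Romero, Marchetti

By parliamentary office: Salazar, Okonkwo and Drummond (Deputy Speaker); then Oyelaran (Leader of the House); then Haddad (Committee Chair); then Beaumont, Romero and Marchetti (Member).
Salazar, Okonkwo and Drummond all have terms served 10 terms, so the next rule applies.
Among Salazar, Okonkwo and Drummond, by date first returned to the chamber (earlier first): Salazar (11 Oct 1996) before Okonkwo (23 Nov 1997) before Drummond (28 Jul 2001).
Beaumont, Romero and Marchetti all have terms served 8 terms, so the next rule applies.
Among Beaumont, Romero and Marchetti, by date first returned to the chamber (earlier first): Beaumont (17 Feb 2007) before Romero (15 May 2007) before Marchetti (15 Jun 2008).
Full order: Salazar, Okonkwo, Drummond, Oyelaran, Haddad, Beaumont, Romero, Marchetti.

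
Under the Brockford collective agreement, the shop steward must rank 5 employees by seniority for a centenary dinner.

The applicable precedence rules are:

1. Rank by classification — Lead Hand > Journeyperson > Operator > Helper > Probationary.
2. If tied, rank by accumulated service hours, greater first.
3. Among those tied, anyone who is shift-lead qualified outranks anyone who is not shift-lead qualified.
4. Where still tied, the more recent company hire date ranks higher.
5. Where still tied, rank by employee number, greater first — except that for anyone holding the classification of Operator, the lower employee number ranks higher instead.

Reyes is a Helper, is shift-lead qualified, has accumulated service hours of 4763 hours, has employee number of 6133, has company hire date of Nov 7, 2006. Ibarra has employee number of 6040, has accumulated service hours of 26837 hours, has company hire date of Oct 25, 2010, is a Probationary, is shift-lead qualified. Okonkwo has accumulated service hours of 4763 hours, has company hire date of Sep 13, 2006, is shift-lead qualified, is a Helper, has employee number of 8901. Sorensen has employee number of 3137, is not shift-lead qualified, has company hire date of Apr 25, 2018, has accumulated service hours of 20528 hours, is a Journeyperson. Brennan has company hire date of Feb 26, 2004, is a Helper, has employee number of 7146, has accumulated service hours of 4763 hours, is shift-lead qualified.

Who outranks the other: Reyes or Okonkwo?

Reyes

By classification: Sorensen (Journeyperson); then Reyes, Okonkwo and Brennan (Helper); then Ibarra (Probationary).
Reyes, Okonkwo and Brennan all have accumulated service hours 4763 hours, so the next rule applies.
Reyes, Okonkwo and Brennan are each shift-lead qualified, so the next rule applies.
Among Reyes, Okonkwo and Brennan, by company hire date (later first): Reyes (Nov 7, 2006) before Okonkwo (Sep 13, 2006) before Brennan (Feb 26, 2004).
So Reyes takes precedence.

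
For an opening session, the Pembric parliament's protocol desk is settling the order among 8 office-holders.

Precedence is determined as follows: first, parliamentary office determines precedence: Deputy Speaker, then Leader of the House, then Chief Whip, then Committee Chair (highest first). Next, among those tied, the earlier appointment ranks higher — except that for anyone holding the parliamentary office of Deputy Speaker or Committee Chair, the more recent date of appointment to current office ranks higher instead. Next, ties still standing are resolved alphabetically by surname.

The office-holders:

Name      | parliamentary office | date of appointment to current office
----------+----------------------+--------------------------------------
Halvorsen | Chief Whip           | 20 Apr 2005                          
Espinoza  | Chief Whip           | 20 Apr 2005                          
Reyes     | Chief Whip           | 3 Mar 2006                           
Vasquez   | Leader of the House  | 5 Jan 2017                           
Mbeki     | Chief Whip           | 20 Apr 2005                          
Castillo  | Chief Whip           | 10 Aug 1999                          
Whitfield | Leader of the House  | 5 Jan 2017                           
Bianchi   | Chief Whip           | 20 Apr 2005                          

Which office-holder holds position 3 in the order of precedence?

Castillo

By parliamentary office: Vasquez and Whitfield (Leader of the House); then Castillo, Bianchi, Espinoza, Halvorsen, Mbeki and Reyes (Chief Whip).
Vasquez and Whitfield both have date of appointment to current office 5 Jan 2017, so the next rule applies.
Among Vasquez and Whitfield, alphabetically by surname: Vasquez before Whitfield.
Among Castillo, Bianchi, Espinoza, Halvorsen, Mbeki and Reyes, by date of appointment to current office (earlier first): Castillo (10 Aug 1999) before Bianchi, Espinoza, Halvorsen and Mbeki (20 Apr 2005) before Reyes (3 Mar 2006).
Among Bianchi, Espinoza, Halvorsen and Mbeki, alphabetically by surname: Bianchi before Espinoza before Halvorsen before Mbeki.
Order: Vasquez, Whitfield, Castillo, Bianchi, Espinoza, Halvorsen, Mbeki, Reyes.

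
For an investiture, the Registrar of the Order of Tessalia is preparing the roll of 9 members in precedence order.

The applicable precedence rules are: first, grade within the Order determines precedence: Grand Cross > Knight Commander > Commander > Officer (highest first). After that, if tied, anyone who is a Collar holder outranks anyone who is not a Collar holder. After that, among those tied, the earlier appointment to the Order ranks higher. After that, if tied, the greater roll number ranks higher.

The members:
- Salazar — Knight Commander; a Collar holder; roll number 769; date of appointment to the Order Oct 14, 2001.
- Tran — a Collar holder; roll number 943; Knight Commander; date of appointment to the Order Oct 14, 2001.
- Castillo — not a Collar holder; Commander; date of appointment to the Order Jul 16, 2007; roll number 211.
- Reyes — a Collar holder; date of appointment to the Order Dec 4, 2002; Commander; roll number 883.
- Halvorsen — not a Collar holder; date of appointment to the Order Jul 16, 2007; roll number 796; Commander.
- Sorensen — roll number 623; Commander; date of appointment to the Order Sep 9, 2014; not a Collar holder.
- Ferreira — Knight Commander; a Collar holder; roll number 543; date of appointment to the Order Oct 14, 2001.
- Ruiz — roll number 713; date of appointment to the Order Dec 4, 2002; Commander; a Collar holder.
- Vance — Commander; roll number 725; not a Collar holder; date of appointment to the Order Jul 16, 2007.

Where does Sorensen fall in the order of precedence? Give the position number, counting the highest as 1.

By grade within the Order: Tran, Salazar and Ferreira (Knight Commander); then Reyes, Ruiz, Halvorsen, Vance, Castillo and Sorensen (Commander).
Tran, Salazar and Ferreira are each a Collar holder, so the next rule applies.
Tran, Salazar and Ferreira all have date of appointment to the Order Oct 14, 2001, so the next rule applies.
Among Tran, Salazar and Ferreira, by roll number (higher first): Tran (943) before Salazar (769) before Ferreira (543).
Among Reyes, Ruiz, Halvorsen, Vance, Castillo and Sorensen, a Collar holder before not a Collar holder: Reyes and Ruiz (a Collar holder) before Halvorsen, Vance, Castillo and Sorensen (not a Collar holder).
Reyes and Ruiz both have date of appointment to the Order Dec 4, 2002, so the next rule applies.
Among Reyes and Ruiz, by roll number (higher first): Reyes (883) before Ruiz (713).
Among Halvorsen, Vance, Castillo and Sorensen, by date of appointment to the Order (earlier first): Halvorsen, Vance and Castillo (Jul 16, 2007) before Sorensen (Sep 9, 2014).
Among Halvorsen, Vance and Castillo, by roll number (higher first): Halvorsen (796) before Vance (725) before Castillo (211).
Order: Tran, Salazar, Ferreira, Reyes, Ruiz, Halvorsen, Vance, Castillo, Sorensen. So position 9.

9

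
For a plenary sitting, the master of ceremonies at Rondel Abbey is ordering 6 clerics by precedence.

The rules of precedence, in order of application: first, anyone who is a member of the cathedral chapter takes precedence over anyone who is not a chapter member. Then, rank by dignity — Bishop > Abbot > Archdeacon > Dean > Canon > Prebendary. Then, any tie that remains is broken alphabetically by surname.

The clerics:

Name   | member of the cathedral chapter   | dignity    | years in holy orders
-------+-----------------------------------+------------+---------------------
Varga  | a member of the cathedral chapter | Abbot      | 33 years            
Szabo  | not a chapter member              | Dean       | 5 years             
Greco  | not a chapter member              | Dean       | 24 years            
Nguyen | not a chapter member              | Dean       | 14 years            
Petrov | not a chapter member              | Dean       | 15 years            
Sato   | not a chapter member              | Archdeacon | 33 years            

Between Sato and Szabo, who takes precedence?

By the first rule: Varga (a member of the cathedral chapter); then Sato, Greco, Nguyen, Petrov and Szabo (each not a chapter member).
Among Sato, Greco, Nguyen, Petrov and Szabo, by dignity: Sato (Archdeacon) before Greco, Nguyen, Petrov and Szabo (Dean).
Among Greco, Nguyen, Petrov and Szabo, alphabetically by surname: Greco before Nguyen before Petrov before Szabo.
So Sato takes precedence.

Sato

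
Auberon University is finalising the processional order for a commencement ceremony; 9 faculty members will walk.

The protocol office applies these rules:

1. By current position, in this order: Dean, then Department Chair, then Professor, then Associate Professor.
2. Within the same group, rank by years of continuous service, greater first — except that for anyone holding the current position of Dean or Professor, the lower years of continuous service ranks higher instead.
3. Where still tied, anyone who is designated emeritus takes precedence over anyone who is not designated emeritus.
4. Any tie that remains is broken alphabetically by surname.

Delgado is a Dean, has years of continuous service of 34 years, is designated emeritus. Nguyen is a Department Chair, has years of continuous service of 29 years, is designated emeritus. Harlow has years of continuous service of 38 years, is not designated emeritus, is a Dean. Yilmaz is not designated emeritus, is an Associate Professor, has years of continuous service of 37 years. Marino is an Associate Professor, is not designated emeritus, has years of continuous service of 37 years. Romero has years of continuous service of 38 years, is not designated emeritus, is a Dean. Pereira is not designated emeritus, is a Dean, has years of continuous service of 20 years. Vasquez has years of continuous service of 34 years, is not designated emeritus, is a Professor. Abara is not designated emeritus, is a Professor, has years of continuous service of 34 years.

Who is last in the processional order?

Yilmaz

By current position: Pereira, Delgado, Harlow and Romero (Dean); then Nguyen (Department Chair); then Abara and Vasquez (Professor); then Marino and Yilmaz (Associate Professor).
Among Pereira, Delgado, Harlow and Romero, by years of continuous service (lower first) (reversed rule for this group): Pereira (20 years) before Delgado (34 years) before Harlow and Romero (38 years).
Harlow and Romero are each not designated emeritus, so the next rule applies.
Among Harlow and Romero, alphabetically by surname: Harlow before Romero.
Abara and Vasquez both have years of continuous service 34 years, so the next rule applies.
Abara and Vasquez are each not designated emeritus, so the next rule applies.
Among Abara and Vasquez, alphabetically by surname: Abara before Vasquez.
Marino and Yilmaz both have years of continuous service 37 years, so the next rule applies.
Marino and Yilmaz are each not designated emeritus, so the next rule applies.
Among Marino and Yilmaz, alphabetically by surname: Marino before Yilmaz.
Order: Pereira, Delgado, Harlow, Romero, Nguyen, Abara, Vasquez, Marino, Yilmaz.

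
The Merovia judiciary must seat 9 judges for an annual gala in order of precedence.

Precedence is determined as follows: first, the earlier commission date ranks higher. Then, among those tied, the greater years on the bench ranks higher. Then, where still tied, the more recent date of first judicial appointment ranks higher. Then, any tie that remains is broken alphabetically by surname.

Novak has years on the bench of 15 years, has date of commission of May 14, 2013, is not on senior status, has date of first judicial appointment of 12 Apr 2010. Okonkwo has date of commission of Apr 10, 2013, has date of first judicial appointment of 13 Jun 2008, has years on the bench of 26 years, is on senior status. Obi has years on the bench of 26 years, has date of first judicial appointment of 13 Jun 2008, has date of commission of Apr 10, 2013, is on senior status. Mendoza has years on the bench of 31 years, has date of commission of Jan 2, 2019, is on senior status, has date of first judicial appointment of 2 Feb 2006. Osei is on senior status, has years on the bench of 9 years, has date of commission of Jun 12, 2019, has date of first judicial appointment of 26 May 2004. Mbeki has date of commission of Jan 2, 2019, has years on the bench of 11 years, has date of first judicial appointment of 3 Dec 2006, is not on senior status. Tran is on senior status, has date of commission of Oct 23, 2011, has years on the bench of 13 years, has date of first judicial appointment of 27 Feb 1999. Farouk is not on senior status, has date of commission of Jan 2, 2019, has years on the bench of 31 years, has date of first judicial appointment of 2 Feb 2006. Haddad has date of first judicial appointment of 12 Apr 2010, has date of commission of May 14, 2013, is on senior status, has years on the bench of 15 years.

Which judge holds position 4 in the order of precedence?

By date of commission (earlier first): Tran (Oct 23, 2011); then Obi and Okonkwo (both Apr 10, 2013); then Haddad and Novak (both May 14, 2013); then Farouk, Mendoza and Mbeki (each Jan 2, 2019); then Osei (Jun 12, 2019).
Obi and Okonkwo both have years on the bench 26 years, so the next rule applies.
Obi and Okonkwo both have date of first judicial appointment 13 Jun 2008, so the next rule applies.
Among Obi and Okonkwo, alphabetically by surname: Obi before Okonkwo.
Haddad and Novak both have years on the bench 15 years, so the next rule applies.
Haddad and Novak both have date of first judicial appointment 12 Apr 2010, so the next rule applies.
Among Haddad and Novak, alphabetically by surname: Haddad before Novak.
Among Farouk, Mendoza and Mbeki, by years on the bench (higher first): Farouk and Mendoza (31 years) before Mbeki (11 years).
Farouk and Mendoza both have date of first judicial appointment 2 Feb 2006, so the next rule applies.
Among Farouk and Mendoza, alphabetically by surname: Farouk before Mendoza.
Order: Tran, Obi, Okonkwo, Haddad, Novak, Farouk, Mendoza, Mbeki, Osei.

Haddad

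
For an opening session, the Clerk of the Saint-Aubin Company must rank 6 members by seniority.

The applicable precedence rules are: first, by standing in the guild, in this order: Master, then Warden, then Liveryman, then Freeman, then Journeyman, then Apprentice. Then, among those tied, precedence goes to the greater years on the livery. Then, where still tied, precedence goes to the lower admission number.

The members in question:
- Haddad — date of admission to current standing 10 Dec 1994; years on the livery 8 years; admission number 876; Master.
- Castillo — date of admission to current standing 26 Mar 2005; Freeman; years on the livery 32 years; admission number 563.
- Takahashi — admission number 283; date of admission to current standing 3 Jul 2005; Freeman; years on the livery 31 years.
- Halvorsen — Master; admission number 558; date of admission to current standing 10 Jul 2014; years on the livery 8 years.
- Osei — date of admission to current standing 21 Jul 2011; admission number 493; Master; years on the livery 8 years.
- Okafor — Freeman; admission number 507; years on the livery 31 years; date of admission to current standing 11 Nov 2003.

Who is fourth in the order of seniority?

By standing in the guild: Osei, Halvorsen and Haddad (Master); then Castillo, Takahashi and Okafor (Freeman).
Osei, Halvorsen and Haddad all have years on the livery 8 years, so the next rule applies.
Among Osei, Halvorsen and Haddad, by admission number (lower first): Osei (493) before Halvorsen (558) before Haddad (876).
Among Castillo, Takahashi and Okafor, by years on the livery (higher first): Castillo (32 years) before Takahashi and Okafor (31 years).
Among Takahashi and Okafor, by admission number (lower first): Takahashi (283) before Okafor (507).
Order: Osei, Halvorsen, Haddad, Castillo, Takahashi, Okafor.

Castillo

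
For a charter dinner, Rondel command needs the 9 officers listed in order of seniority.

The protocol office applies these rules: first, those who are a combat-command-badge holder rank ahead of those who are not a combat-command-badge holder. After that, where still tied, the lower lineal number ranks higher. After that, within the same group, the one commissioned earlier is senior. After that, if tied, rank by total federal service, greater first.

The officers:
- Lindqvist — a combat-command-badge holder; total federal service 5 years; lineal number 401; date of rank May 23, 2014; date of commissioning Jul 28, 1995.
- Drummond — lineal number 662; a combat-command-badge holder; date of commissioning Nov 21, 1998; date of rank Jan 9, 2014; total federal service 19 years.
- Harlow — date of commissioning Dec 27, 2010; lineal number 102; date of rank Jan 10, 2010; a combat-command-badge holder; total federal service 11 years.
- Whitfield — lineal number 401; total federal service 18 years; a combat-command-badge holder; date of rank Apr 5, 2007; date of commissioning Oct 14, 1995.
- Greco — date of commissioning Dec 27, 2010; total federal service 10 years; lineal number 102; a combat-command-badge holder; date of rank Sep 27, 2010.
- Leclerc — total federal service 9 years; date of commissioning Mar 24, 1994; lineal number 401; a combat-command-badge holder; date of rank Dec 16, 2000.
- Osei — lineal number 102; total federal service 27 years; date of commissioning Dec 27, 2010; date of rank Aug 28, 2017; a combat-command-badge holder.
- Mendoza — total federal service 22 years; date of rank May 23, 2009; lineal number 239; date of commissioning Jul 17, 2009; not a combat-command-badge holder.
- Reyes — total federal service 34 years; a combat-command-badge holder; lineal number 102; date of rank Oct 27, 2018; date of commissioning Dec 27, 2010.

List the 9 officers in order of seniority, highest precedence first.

Reyes, Osei, Harlow, Greco, Leclerc, Lindqvist, Whitfield, Drummond, Mendoza

By the first rule: Reyes, Osei, Harlow, Greco, Leclerc, Lindqvist, Whitfield and Drummond (each a combat-command-badge holder); then Mendoza (not a combat-command-badge holder).
Among Reyes, Osei, Harlow, Greco, Leclerc, Lindqvist, Whitfield and Drummond, by lineal number (lower first): Reyes, Osei, Harlow and Greco (102) before Leclerc, Lindqvist and Whitfield (401) before Drummond (662).
Reyes, Osei, Harlow and Greco all have date of commissioning Dec 27, 2010, so the next rule applies.
Among Reyes, Osei, Harlow and Greco, by total federal service (higher first): Reyes (34 years) before Osei (27 years) before Harlow (11 years) before Greco (10 years).
Among Leclerc, Lindqvist and Whitfield, by date of commissioning (earlier first): Leclerc (Mar 24, 1994) before Lindqvist (Jul 28, 1995) before Whitfield (Oct 14, 1995).
Full order: Reyes, Osei, Harlow, Greco, Leclerc, Lindqvist, Whitfield, Drummond, Mendoza.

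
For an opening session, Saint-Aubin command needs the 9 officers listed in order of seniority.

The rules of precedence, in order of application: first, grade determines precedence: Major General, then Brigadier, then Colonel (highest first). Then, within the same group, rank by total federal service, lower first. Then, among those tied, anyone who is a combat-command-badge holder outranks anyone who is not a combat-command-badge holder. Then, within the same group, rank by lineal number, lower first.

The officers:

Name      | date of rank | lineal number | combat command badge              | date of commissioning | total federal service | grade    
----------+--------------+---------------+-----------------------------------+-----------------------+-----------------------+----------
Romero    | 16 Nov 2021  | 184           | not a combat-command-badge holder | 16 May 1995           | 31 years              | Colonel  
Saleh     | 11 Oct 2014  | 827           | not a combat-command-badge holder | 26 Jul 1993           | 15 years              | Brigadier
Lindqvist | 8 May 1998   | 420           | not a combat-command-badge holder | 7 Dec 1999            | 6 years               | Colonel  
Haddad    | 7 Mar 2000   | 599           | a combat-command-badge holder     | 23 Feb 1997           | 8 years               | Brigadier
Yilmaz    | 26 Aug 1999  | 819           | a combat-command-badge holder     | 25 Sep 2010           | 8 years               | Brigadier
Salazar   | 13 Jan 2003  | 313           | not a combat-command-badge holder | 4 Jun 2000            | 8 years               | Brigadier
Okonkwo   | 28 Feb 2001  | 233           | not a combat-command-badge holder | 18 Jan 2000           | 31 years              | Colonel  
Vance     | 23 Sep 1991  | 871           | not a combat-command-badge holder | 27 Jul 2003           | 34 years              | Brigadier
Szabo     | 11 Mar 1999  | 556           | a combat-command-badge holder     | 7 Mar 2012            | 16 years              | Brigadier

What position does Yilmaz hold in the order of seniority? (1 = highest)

By grade: Haddad, Yilmaz, Salazar, Saleh, Szabo and Vance (Brigadier); then Lindqvist, Romero and Okonkwo (Colonel).
Among Haddad, Yilmaz, Salazar, Saleh, Szabo and Vance, by total federal service (lower first): Haddad, Yilmaz and Salazar (8 years) before Saleh (15 years) before Szabo (16 years) before Vance (34 years).
Among Haddad, Yilmaz and Salazar, a combat-command-badge holder before not a combat-command-badge holder: Haddad and Yilmaz (a combat-command-badge holder) before Salazar (not a combat-command-badge holder).
Among Haddad and Yilmaz, by lineal number (lower first): Haddad (599) before Yilmaz (819).
Among Lindqvist, Romero and Okonkwo, by total federal service (lower first): Lindqvist (6 years) before Romero and Okonkwo (31 years).
Romero and Okonkwo are each not a combat-command-badge holder, so the next rule applies.
Among Romero and Okonkwo, by lineal number (lower first): Romero (184) before Okonkwo (233).
Order: Haddad, Yilmaz, Salazar, Saleh, Szabo, Vance, Lindqvist, Romero, Okonkwo. So position 2.

2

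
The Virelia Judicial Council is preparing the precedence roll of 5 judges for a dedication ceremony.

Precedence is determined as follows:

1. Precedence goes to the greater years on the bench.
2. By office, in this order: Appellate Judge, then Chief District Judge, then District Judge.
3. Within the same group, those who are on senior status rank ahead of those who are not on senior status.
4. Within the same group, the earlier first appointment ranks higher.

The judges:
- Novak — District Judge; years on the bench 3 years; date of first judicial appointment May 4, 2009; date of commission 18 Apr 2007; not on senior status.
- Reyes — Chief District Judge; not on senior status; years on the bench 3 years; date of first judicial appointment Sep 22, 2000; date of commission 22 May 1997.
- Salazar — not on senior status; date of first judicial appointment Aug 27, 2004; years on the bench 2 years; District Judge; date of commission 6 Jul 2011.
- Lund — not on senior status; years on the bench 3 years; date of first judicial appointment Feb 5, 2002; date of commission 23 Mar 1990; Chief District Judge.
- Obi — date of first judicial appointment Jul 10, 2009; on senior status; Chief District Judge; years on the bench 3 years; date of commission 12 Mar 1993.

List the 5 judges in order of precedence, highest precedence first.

Obi, Reyes, Lund, Novak, Salazar

By years on the bench (higher first): Obi, Reyes, Lund and Novak (each 3 years); then Salazar (2 years).
Among Obi, Reyes, Lund and Novak, by office: Obi, Reyes and Lund (Chief District Judge) before Novak (District Judge).
Among Obi, Reyes and Lund, on senior status before not on senior status: Obi (on senior status) before Reyes and Lund (not on senior status).
Among Reyes and Lund, by date of first judicial appointment (earlier first): Reyes (Sep 22, 2000) before Lund (Feb 5, 2002).
Full order: Obi, Reyes, Lund, Novak, Salazar.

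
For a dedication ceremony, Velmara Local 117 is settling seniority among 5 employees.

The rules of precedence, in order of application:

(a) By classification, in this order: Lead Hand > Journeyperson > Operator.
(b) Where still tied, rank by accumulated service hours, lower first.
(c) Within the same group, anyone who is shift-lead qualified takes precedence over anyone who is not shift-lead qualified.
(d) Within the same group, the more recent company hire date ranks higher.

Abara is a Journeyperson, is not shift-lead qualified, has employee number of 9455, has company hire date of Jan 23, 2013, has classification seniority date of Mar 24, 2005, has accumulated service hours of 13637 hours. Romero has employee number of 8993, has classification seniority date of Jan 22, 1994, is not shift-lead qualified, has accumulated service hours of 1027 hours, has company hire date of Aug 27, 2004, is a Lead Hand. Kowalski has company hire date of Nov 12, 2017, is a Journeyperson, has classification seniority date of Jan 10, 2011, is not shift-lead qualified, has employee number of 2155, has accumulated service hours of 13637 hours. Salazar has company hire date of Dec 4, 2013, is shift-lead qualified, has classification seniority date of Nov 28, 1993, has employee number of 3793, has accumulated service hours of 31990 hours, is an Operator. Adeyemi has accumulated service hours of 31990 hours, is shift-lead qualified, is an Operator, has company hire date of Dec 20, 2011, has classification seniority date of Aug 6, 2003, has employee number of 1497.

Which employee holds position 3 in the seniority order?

By classification: Romero (Lead Hand); then Kowalski and Abara (Journeyperson); then Salazar and Adeyemi (Operator).
Kowalski and Abara both have accumulated service hours 13637 hours, so the next rule applies.
Kowalski and Abara are each not shift-lead qualified, so the next rule applies.
Among Kowalski and Abara, by company hire date (later first): Kowalski (Nov 12, 2017) before Abara (Jan 23, 2013).
Salazar and Adeyemi both have accumulated service hours 31990 hours, so the next rule applies.
Salazar and Adeyemi are each shift-lead qualified, so the next rule applies.
Among Salazar and Adeyemi, by company hire date (later first): Salazar (Dec 4, 2013) before Adeyemi (Dec 20, 2011).
Order: Romero, Kowalski, Abara, Salazar, Adeyemi.

Abara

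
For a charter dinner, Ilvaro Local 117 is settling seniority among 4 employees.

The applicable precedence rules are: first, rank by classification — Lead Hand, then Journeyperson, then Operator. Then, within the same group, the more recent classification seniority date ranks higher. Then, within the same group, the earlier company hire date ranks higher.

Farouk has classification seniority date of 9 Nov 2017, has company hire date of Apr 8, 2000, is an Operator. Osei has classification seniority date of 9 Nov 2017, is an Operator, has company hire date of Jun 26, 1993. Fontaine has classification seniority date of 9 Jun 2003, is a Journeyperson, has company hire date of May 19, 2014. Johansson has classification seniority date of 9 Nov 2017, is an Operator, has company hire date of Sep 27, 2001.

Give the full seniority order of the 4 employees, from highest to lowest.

By classification: Fontaine (Journeyperson); then Osei, Farouk and Johansson (Operator).
Osei, Farouk and Johansson all have classification seniority date 9 Nov 2017, so the next rule applies.
Among Osei, Farouk and Johansson, by company hire date (earlier first): Osei (Jun 26, 1993) before Farouk (Apr 8, 2000) before Johansson (Sep 27, 2001).
Full order: Fontaine, Osei, Farouk, Johansson.

Fontaine, Osei, Farouk, Johansson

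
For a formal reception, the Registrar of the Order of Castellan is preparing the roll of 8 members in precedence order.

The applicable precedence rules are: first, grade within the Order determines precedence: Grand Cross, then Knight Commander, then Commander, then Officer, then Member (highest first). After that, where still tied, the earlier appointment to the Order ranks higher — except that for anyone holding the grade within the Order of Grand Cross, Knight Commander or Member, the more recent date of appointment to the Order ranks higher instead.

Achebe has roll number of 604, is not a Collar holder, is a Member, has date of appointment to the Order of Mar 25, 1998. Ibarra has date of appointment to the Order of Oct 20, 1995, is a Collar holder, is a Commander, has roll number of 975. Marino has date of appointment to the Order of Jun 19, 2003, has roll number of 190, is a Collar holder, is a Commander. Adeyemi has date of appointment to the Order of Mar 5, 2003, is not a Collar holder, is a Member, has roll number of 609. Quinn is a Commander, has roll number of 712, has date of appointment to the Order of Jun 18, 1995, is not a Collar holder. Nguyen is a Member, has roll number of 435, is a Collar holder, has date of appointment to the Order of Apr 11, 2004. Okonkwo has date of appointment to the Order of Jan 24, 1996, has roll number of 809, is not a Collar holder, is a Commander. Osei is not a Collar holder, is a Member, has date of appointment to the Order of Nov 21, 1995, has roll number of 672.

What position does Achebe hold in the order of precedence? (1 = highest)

By grade within the Order: Quinn, Ibarra, Okonkwo and Marino (Commander); then Nguyen, Adeyemi, Achebe and Osei (Member).
Among Quinn, Ibarra, Okonkwo and Marino, by date of appointment to the Order (earlier first): Quinn (Jun 18, 1995) before Ibarra (Oct 20, 1995) before Okonkwo (Jan 24, 1996) before Marino (Jun 19, 2003).
Among Nguyen, Adeyemi, Achebe and Osei, by date of appointment to the Order (later first) (reversed rule for this group): Nguyen (Apr 11, 2004) before Adeyemi (Mar 5, 2003) before Achebe (Mar 25, 1998) before Osei (Nov 21, 1995).
Order: Quinn, Ibarra, Okonkwo, Marino, Nguyen, Adeyemi, Achebe, Osei. So position 7.

7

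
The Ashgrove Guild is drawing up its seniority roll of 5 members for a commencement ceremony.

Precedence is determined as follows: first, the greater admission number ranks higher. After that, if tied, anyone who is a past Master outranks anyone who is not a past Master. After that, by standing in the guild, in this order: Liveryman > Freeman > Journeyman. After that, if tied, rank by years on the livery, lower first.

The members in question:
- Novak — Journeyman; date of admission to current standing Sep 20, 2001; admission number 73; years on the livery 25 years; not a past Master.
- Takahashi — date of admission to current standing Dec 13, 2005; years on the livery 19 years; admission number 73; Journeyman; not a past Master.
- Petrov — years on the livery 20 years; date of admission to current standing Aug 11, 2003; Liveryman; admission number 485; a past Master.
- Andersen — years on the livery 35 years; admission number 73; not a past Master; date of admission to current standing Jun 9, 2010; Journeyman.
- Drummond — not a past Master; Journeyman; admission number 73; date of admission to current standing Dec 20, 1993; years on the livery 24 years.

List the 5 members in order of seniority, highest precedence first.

Petrov, Takahashi, Drummond, Novak, Andersen

By admission number (higher first): Petrov (485); then Takahashi, Drummond, Novak and Andersen (each 73).
Takahashi, Drummond, Novak and Andersen are each not a past Master, so the next rule applies.
Takahashi, Drummond, Novak and Andersen are each Journeyman, so the next rule applies.
Among Takahashi, Drummond, Novak and Andersen, by years on the livery (lower first): Takahashi (19 years) before Drummond (24 years) before Novak (25 years) before Andersen (35 years).
Full order: Petrov, Takahashi, Drummond, Novak, Andersen.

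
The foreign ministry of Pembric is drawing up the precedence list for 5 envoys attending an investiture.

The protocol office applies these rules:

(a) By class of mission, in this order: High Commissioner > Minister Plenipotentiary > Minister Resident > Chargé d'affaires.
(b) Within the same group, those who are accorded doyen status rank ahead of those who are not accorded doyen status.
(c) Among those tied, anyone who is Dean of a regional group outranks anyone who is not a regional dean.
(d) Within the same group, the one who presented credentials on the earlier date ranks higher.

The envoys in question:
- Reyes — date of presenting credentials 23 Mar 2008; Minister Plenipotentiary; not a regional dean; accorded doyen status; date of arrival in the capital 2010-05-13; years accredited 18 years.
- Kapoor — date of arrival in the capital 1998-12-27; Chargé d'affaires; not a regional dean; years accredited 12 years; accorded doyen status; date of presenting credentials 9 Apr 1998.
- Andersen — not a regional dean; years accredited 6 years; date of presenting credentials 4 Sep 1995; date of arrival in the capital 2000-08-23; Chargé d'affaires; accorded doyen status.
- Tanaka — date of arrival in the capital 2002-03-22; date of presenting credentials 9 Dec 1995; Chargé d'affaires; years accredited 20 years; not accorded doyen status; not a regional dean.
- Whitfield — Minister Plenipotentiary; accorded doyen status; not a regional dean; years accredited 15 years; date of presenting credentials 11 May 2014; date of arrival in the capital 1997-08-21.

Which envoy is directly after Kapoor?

Tanaka

By class of mission: Reyes and Whitfield (Minister Plenipotentiary); then Andersen, Kapoor and Tanaka (Chargé d'affaires).
Reyes and Whitfield are each accorded doyen status, so the next rule applies.
Reyes and Whitfield are each not a regional dean, so the next rule applies.
Among Reyes and Whitfield, by date of presenting credentials (earlier first): Reyes (23 Mar 2008) before Whitfield (11 May 2014).
Among Andersen, Kapoor and Tanaka, accorded doyen status before not accorded doyen status: Andersen and Kapoor (accorded doyen status) before Tanaka (not accorded doyen status).
Andersen and Kapoor are each not a regional dean, so the next rule applies.
Among Andersen and Kapoor, by date of presenting credentials (earlier first): Andersen (4 Sep 1995) before Kapoor (9 Apr 1998).
Order: Reyes, Whitfield, Andersen, Kapoor, Tanaka.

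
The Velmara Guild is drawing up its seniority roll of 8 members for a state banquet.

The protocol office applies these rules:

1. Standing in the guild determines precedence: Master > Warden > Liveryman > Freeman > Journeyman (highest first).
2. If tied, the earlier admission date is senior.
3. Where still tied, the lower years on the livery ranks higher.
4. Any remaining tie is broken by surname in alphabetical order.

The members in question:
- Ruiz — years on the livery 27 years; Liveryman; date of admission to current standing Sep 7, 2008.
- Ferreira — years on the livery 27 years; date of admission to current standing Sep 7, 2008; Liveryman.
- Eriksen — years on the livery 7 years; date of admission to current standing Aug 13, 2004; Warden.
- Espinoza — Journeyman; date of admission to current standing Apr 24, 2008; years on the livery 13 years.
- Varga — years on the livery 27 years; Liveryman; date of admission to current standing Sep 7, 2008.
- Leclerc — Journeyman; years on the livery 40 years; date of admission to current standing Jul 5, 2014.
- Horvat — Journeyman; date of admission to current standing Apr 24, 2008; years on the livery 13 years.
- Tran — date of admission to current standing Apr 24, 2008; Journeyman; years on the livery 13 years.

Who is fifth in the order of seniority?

Espinoza

By standing in the guild: Eriksen (Warden); then Ferreira, Ruiz and Varga (Liveryman); then Espinoza, Horvat, Tran and Leclerc (Journeyman).
Ferreira, Ruiz and Varga all have date of admission to current standing Sep 7, 2008, so the next rule applies.
Ferreira, Ruiz and Varga all have years on the livery 27 years, so the next rule applies.
Among Ferreira, Ruiz and Varga, alphabetically by surname: Ferreira before Ruiz before Varga.
Among Espinoza, Horvat, Tran and Leclerc, by date of admission to current standing (earlier first): Espinoza, Horvat and Tran (Apr 24, 2008) before Leclerc (Jul 5, 2014).
Espinoza, Horvat and Tran all have years on the livery 13 years, so the next rule applies.
Among Espinoza, Horvat and Tran, alphabetically by surname: Espinoza before Horvat before Tran.
Order: Eriksen, Ferreira, Ruiz, Varga, Espinoza, Horvat, Tran, Leclerc.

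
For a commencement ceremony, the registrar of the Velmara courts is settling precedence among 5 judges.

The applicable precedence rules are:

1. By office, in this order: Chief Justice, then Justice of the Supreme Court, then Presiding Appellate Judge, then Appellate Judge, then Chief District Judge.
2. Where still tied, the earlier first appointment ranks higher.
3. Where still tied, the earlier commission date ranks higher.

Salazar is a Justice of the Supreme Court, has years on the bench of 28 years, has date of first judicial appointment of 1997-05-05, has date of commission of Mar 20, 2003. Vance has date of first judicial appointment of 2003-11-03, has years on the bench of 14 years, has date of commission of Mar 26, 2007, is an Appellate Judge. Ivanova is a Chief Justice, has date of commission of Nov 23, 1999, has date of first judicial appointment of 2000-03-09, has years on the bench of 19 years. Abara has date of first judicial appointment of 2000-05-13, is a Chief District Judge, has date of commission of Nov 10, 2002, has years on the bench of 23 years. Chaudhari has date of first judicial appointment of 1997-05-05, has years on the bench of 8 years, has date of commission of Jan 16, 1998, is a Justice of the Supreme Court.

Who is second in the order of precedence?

Chaudhari

By office: Ivanova (Chief Justice); then Chaudhari and Salazar (Justice of the Supreme Court); then Vance (Appellate Judge); then Abara (Chief District Judge).
Chaudhari and Salazar both have date of first judicial appointment 1997-05-05, so the next rule applies.
Among Chaudhari and Salazar, by date of commission (earlier first): Chaudhari (Jan 16, 1998) before Salazar (Mar 20, 2003).
Order: Ivanova, Chaudhari, Salazar, Vance, Abara.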